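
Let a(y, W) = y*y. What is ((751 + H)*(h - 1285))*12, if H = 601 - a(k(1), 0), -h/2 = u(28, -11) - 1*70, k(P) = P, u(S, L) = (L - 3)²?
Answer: -24917844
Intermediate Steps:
u(S, L) = (-3 + L)²
a(y, W) = y²
h = -252 (h = -2*((-3 - 11)² - 1*70) = -2*((-14)² - 70) = -2*(196 - 70) = -2*126 = -252)
H = 600 (H = 601 - 1*1² = 601 - 1*1 = 601 - 1 = 600)
((751 + H)*(h - 1285))*12 = ((751 + 600)*(-252 - 1285))*12 = (1351*(-1537))*12 = -2076487*12 = -24917844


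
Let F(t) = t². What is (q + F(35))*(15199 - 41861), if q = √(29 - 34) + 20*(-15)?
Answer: -24662350 - 26662*I*√5 ≈ -2.4662e+7 - 59618.0*I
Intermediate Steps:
q = -300 + I*√5 (q = √(-5) - 300 = I*√5 - 300 = -300 + I*√5 ≈ -300.0 + 2.2361*I)
(q + F(35))*(15199 - 41861) = ((-300 + I*√5) + 35²)*(15199 - 41861) = ((-300 + I*√5) + 1225)*(-26662) = (925 + I*√5)*(-26662) = -24662350 - 26662*I*√5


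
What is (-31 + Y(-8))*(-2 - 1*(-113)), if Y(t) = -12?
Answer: -4773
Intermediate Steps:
(-31 + Y(-8))*(-2 - 1*(-113)) = (-31 - 12)*(-2 - 1*(-113)) = -43*(-2 + 113) = -43*111 = -4773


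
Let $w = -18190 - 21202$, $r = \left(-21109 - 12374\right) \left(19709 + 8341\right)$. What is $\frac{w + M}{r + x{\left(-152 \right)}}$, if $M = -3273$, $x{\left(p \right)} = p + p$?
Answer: $\frac{42665}{939198454} \approx 4.5427 \cdot 10^{-5}$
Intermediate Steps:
$x{\left(p \right)} = 2 p$
$r = -939198150$ ($r = \left(-33483\right) 28050 = -939198150$)
$w = -39392$ ($w = -18190 - 21202 = -39392$)
$\frac{w + M}{r + x{\left(-152 \right)}} = \frac{-39392 - 3273}{-939198150 + 2 \left(-152\right)} = - \frac{42665}{-939198150 - 304} = - \frac{42665}{-939198454} = \left(-42665\right) \left(- \frac{1}{939198454}\right) = \frac{42665}{939198454}$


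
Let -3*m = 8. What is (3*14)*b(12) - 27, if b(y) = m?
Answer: -139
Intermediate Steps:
m = -8/3 (m = -⅓*8 = -8/3 ≈ -2.6667)
b(y) = -8/3
(3*14)*b(12) - 27 = (3*14)*(-8/3) - 27 = 42*(-8/3) - 27 = -112 - 27 = -139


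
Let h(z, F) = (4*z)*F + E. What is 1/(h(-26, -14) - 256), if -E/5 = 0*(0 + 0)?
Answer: 1/1200 ≈ 0.00083333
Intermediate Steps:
E = 0 (E = -0*(0 + 0) = -0*0 = -5*0 = 0)
h(z, F) = 4*F*z (h(z, F) = (4*z)*F + 0 = 4*F*z + 0 = 4*F*z)
1/(h(-26, -14) - 256) = 1/(4*(-14)*(-26) - 256) = 1/(1456 - 256) = 1/1200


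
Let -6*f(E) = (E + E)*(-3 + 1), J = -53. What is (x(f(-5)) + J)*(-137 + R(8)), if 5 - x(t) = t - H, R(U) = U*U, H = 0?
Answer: 9782/3 ≈ 3260.7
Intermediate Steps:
R(U) = U²
f(E) = 2*E/3 (f(E) = -(E + E)*(-3 + 1)/6 = -2*E*(-2)/6 = -(-2)*E/3 = 2*E/3)
x(t) = 5 - t (x(t) = 5 - (t - 1*0) = 5 - (t + 0) = 5 - t)
(x(f(-5)) + J)*(-137 + R(8)) = ((5 - 2*(-5)/3) - 53)*(-137 + 8²) = ((5 - 1*(-10/3)) - 53)*(-137 + 64) = ((5 + 10/3) - 53)*(-73) = (25/3 - 53)*(-73) = -134/3*(-73) = 9782/3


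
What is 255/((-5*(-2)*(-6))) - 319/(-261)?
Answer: -109/36 ≈ -3.0278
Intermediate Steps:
255/((-5*(-2)*(-6))) - 319/(-261) = 255/((10*(-6))) - 319*(-1/261) = 255/(-60) + 11/9 = 255*(-1/60) + 11/9 = -17/4 + 11/9 = -109/36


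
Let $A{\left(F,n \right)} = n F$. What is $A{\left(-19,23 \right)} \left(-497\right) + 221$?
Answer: $217410$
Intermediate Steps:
$A{\left(F,n \right)} = F n$
$A{\left(-19,23 \right)} \left(-497\right) + 221 = \left(-19\right) 23 \left(-497\right) + 221 = \left(-437\right) \left(-497\right) + 221 = 217189 + 221 = 217410$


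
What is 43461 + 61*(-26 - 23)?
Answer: 40472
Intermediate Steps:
43461 + 61*(-26 - 23) = 43461 + 61*(-49) = 43461 - 2989 = 40472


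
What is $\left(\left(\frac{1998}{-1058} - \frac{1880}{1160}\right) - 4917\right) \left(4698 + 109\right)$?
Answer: $- \frac{15776475979}{667} \approx -2.3653 \cdot 10^{7}$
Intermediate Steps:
$\left(\left(\frac{1998}{-1058} - \frac{1880}{1160}\right) - 4917\right) \left(4698 + 109\right) = \left(\left(1998 \left(- \frac{1}{1058}\right) - \frac{47}{29}\right) - 4917\right) 4807 = \left(\left(- \frac{999}{529} - \frac{47}{29}\right) - 4917\right) 4807 = \left(- \frac{53834}{15341} - 4917\right) 4807 = \left(- \frac{75485531}{15341}\right) 4807 = - \frac{15776475979}{667}$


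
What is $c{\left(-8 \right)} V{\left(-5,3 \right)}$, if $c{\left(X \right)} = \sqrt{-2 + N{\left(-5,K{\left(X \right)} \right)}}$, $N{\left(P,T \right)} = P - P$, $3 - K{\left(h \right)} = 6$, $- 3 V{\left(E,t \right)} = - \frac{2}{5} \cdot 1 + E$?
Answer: $\frac{9 i \sqrt{2}}{5} \approx 2.5456 i$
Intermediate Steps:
$V{\left(E,t \right)} = \frac{2}{15} - \frac{E}{3}$ ($V{\left(E,t \right)} = - \frac{- \frac{2}{5} \cdot 1 + E}{3} = - \frac{\left(-2\right) \frac{1}{5} \cdot 1 + E}{3} = - \frac{\left(- \frac{2}{5}\right) 1 + E}{3} = - \frac{- \frac{2}{5} + E}{3} = \frac{2}{15} - \frac{E}{3}$)
$K{\left(h \right)} = -3$ ($K{\left(h \right)} = 3 - 6 = -3$)
$N{\left(P,T \right)} = 0$
$c{\left(X \right)} = i \sqrt{2}$ ($c{\left(X \right)} = \sqrt{-2 + 0} = \sqrt{-2} = i \sqrt{2}$)
$c{\left(-8 \right)} V{\left(-5,3 \right)} = i \sqrt{2} \left(\frac{2}{15} - - \frac{5}{3}\right) = i \sqrt{2} \left(\frac{2}{15} + \frac{5}{3}\right) = i \sqrt{2} \cdot \frac{9}{5} = \frac{9 i \sqrt{2}}{5}$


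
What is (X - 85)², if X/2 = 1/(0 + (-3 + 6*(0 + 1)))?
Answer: 64009/9 ≈ 7112.1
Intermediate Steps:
X = ⅔ (X = 2/(0 + (-3 + 6*(0 + 1))) = 2/(0 + (-3 + 6*1)) = 2/(0 + (-3 + 6)) = 2/(0 + 3) = 2/3 = 2*(⅓) = ⅔ ≈ 0.66667)
(X - 85)² = (⅔ - 85)² = (-253/3)² = 64009/9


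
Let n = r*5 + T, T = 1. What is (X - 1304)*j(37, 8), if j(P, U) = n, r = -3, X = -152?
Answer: 20384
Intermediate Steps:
n = -14 (n = -3*5 + 1 = -15 + 1 = -14)
j(P, U) = -14
(X - 1304)*j(37, 8) = (-152 - 1304)*(-14) = -1456*(-14) = 20384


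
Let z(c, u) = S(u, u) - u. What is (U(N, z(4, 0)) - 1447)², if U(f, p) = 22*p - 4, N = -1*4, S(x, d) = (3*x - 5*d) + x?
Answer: 2105401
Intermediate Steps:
S(x, d) = -5*d + 4*x (S(x, d) = (-5*d + 3*x) + x = -5*d + 4*x)
z(c, u) = -2*u (z(c, u) = (-5*u + 4*u) - u = -u - u = -2*u)
N = -4
U(f, p) = -4 + 22*p
(U(N, z(4, 0)) - 1447)² = ((-4 + 22*(-2*0)) - 1447)² = ((-4 + 22*0) - 1447)² = ((-4 + 0) - 1447)² = (-4 - 1447)² = (-1451)² = 2105401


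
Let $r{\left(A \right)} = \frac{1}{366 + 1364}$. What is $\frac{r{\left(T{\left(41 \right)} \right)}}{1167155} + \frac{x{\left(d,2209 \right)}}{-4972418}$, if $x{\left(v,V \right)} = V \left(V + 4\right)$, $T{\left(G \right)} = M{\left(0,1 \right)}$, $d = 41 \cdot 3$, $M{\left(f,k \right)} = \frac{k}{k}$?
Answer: $- \frac{224336061530253}{228186313142425} \approx -0.98313$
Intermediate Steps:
$M{\left(f,k \right)} = 1$
$d = 123$
$T{\left(G \right)} = 1$
$r{\left(A \right)} = \frac{1}{1730}$
$x{\left(v,V \right)} = V \left(4 + V\right)$
$\frac{r{\left(T{\left(41 \right)} \right)}}{1167155} + \frac{x{\left(d,2209 \right)}}{-4972418} = \frac{1}{1730 \cdot 1167155} + \frac{2209 \left(4 + 2209\right)}{-4972418} = \frac{1}{1730} \cdot \frac{1}{1167155} + 2209 \cdot 2213 \left(- \frac{1}{4972418}\right) = \frac{1}{2019178150} + 4888517 \left(- \frac{1}{4972418}\right) = \frac{1}{2019178150} - \frac{4888517}{4972418} = - \frac{224336061530253}{228186313142425}$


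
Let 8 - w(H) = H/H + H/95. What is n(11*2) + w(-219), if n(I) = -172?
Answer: -15456/95 ≈ -162.69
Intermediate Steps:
w(H) = 7 - H/95 (w(H) = 8 - (H/H + H/95) = 8 - (1 + H*(1/95)) = 8 - (1 + H/95) = 8 + (-1 - H/95) = 7 - H/95)
n(11*2) + w(-219) = -172 + (7 - 1/95*(-219)) = -172 + (7 + 219/95) = -172 + 884/95 = -15456/95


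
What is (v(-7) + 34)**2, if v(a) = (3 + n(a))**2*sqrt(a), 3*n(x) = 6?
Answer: -3219 + 1700*I*sqrt(7) ≈ -3219.0 + 4497.8*I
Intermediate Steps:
n(x) = 2 (n(x) = (1/3)*6 = 2)
v(a) = 25*sqrt(a) (v(a) = (3 + 2)**2*sqrt(a) = 5**2*sqrt(a) = 25*sqrt(a))
(v(-7) + 34)**2 = (25*sqrt(-7) + 34)**2 = (25*(I*sqrt(7)) + 34)**2 = (25*I*sqrt(7) + 34)**2 = (34 + 25*I*sqrt(7))**2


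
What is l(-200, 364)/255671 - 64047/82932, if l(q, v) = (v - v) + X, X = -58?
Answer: -5459923531/7067769124 ≈ -0.77251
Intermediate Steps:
l(q, v) = -58 (l(q, v) = (v - v) - 58 = 0 - 58 = -58)
l(-200, 364)/255671 - 64047/82932 = -58/255671 - 64047/82932 = -58*1/255671 - 64047*1/82932 = -58/255671 - 21349/27644 = -5459923531/7067769124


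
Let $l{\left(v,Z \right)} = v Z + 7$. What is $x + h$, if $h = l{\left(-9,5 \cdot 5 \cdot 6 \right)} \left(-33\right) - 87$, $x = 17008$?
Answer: $61240$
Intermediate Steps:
$l{\left(v,Z \right)} = 7 + Z v$ ($l{\left(v,Z \right)} = Z v + 7 = 7 + Z v$)
$h = 44232$ ($h = \left(7 + 5 \cdot 5 \cdot 6 \left(-9\right)\right) \left(-33\right) - 87 = \left(7 + 25 \cdot 6 \left(-9\right)\right) \left(-33\right) - 87 = \left(7 + 150 \left(-9\right)\right) \left(-33\right) - 87 = \left(7 - 1350\right) \left(-33\right) - 87 = \left(-1343\right) \left(-33\right) - 87 = 44319 - 87 = 44232$)
$x + h = 17008 + 44232 = 61240$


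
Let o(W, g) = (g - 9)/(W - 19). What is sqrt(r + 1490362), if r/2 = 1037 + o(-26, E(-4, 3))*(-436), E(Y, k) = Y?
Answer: 86*sqrt(45395)/15 ≈ 1221.6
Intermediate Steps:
o(W, g) = (-9 + g)/(-19 + W)
r = 81994/45 (r = 2*(1037 + ((-9 - 4)/(-19 - 26))*(-436)) = 2*(1037 + (-13/(-45))*(-436)) = 2*(1037 - 1/45*(-13)*(-436)) = 2*(1037 + (13/45)*(-436)) = 2*(1037 - 5668/45) = 2*(40997/45) = 81994/45 ≈ 1822.1)
sqrt(r + 1490362) = sqrt(81994/45 + 1490362) = sqrt(67148284/45) = 86*sqrt(45395)/15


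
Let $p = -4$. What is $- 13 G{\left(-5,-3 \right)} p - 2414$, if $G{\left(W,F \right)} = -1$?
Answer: $-2466$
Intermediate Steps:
$- 13 G{\left(-5,-3 \right)} p - 2414 = \left(-13\right) \left(-1\right) \left(-4\right) - 2414 = 13 \left(-4\right) - 2414 = -52 - 2414 = -2466$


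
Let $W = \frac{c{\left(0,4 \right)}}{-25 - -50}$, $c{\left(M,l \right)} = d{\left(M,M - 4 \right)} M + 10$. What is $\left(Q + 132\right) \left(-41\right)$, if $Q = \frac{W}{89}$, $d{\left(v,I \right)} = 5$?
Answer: $- \frac{2408422}{445} \approx -5412.2$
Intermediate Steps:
$c{\left(M,l \right)} = 10 + 5 M$ ($c{\left(M,l \right)} = 5 M + 10 = 10 + 5 M$)
$W = \frac{2}{5}$ ($W = \frac{10 + 5 \cdot 0}{-25 - -50} = \frac{10 + 0}{-25 + 50} = \frac{10}{25} = 10 \cdot \frac{1}{25} = \frac{2}{5} \approx 0.4$)
$Q = \frac{2}{445}$ ($Q = \frac{2}{5 \cdot 89} = \frac{2}{5} \cdot \frac{1}{89} = \frac{2}{445} \approx 0.0044944$)
$\left(Q + 132\right) \left(-41\right) = \left(\frac{2}{445} + 132\right) \left(-41\right) = \frac{58742}{445} \left(-41\right) = - \frac{2408422}{445}$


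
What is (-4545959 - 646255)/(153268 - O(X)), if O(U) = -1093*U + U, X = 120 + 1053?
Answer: -2596107/717092 ≈ -3.6203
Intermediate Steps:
X = 1173
O(U) = -1092*U
(-4545959 - 646255)/(153268 - O(X)) = (-4545959 - 646255)/(153268 - (-1092)*1173) = -5192214/(153268 - 1*(-1280916)) = -5192214/(153268 + 1280916) = -5192214/1434184 = -5192214*1/1434184 = -2596107/717092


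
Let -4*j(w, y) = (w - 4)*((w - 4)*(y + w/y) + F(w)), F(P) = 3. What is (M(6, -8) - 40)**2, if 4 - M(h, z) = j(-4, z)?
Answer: 26244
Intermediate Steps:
j(w, y) = -(-4 + w)*(3 + (-4 + w)*(y + w/y))/4 (j(w, y) = -(w - 4)*((w - 4)*(y + w/y) + 3)/4 = -(-4 + w)*((-4 + w)*(y + w/y) + 3)/4 = -(-4 + w)*(3 + (-4 + w)*(y + w/y))/4)
M(h, z) = 4 - (256 - z*(-24 + 64*z))/(4*z) (M(h, z) = 4 - (-1*(-4)**3 - 16*(-4) + 8*(-4)**2 - z*(-12 + 3*(-4) + 16*z + z*(-4)**2 - 8*(-4)*z))/(4*z) = 4 - (-1*(-64) + 64 + 8*16 - z*(-12 - 12 + 16*z + z*16 + 32*z))/(4*z) = 4 - (64 + 64 + 128 - z*(-12 - 12 + 16*z + 16*z + 32*z))/(4*z) = 4 - (64 + 64 + 128 - z*(-24 + 64*z))/(4*z) = 4 - (256 - z*(-24 + 64*z))/(4*z))
(M(6, -8) - 40)**2 = ((-2 - 64/(-8) + 16*(-8)) - 40)**2 = ((-2 - 64*(-1/8) - 128) - 40)**2 = ((-2 + 8 - 128) - 40)**2 = (-122 - 40)**2 = (-162)**2 = 26244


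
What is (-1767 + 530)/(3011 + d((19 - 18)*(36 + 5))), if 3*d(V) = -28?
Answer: -3711/9005 ≈ -0.41210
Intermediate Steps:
d(V) = -28/3 (d(V) = (⅓)*(-28) = -28/3)
(-1767 + 530)/(3011 + d((19 - 18)*(36 + 5))) = (-1767 + 530)/(3011 - 28/3) = -1237/9005/3 = -1237*3/9005 = -3711/9005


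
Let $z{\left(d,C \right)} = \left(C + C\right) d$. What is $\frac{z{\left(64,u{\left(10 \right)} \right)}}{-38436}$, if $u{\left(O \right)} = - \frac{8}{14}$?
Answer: $\frac{128}{67263} \approx 0.001903$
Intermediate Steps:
$u{\left(O \right)} = - \frac{4}{7}$ ($u{\left(O \right)} = \left(-8\right) \frac{1}{14} = - \frac{4}{7}$)
$z{\left(d,C \right)} = 2 C d$
$\frac{z{\left(64,u{\left(10 \right)} \right)}}{-38436} = \frac{2 \left(- \frac{4}{7}\right) 64}{-38436} = \left(- \frac{512}{7}\right) \left(- \frac{1}{38436}\right) = \frac{128}{67263}$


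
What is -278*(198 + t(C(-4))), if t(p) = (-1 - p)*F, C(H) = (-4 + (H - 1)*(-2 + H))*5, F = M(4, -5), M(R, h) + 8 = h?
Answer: -528478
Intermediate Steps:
M(R, h) = -8 + h
F = -13 (F = -8 - 5 = -13)
C(H) = -20 + 5*(-1 + H)*(-2 + H) (C(H) = (-4 + (-1 + H)*(-2 + H))*5 = -20 + 5*(-1 + H)*(-2 + H))
t(p) = 13 + 13*p (t(p) = (-1 - p)*(-13) = 13 + 13*p)
-278*(198 + t(C(-4))) = -278*(198 + (13 + 13*(-10 - 15*(-4) + 5*(-4)²))) = -278*(198 + (13 + 13*(-10 + 60 + 5*16))) = -278*(198 + (13 + 13*(-10 + 60 + 80))) = -278*(198 + (13 + 13*130)) = -278*(198 + (13 + 1690)) = -278*(198 + 1703) = -278*1901 = -528478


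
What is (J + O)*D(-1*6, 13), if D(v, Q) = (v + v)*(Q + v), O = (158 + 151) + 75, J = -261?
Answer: -10332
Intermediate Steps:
O = 384 (O = 309 + 75 = 384)
D(v, Q) = 2*v*(Q + v) (D(v, Q) = (2*v)*(Q + v) = 2*v*(Q + v))
(J + O)*D(-1*6, 13) = (-261 + 384)*(2*(-1*6)*(13 - 1*6)) = 123*(2*(-6)*(13 - 6)) = 123*(2*(-6)*7) = 123*(-84) = -10332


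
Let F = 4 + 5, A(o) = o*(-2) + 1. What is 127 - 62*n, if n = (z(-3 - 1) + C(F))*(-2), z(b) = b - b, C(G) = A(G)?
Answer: -1981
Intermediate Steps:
A(o) = 1 - 2*o (A(o) = -2*o + 1 = 1 - 2*o)
F = 9
C(G) = 1 - 2*G
z(b) = 0
n = 34 (n = (0 + (1 - 2*9))*(-2) = (0 + (1 - 18))*(-2) = (0 - 17)*(-2) = -17*(-2) = 34)
127 - 62*n = 127 - 62*34 = 127 - 2108 = -1981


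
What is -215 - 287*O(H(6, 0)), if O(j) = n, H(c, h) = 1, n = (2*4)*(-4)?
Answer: 8969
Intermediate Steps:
n = -32 (n = 8*(-4) = -32)
O(j) = -32
-215 - 287*O(H(6, 0)) = -215 - 287*(-32) = -215 + 9184 = 8969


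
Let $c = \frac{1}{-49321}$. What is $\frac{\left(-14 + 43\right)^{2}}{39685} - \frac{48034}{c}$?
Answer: $\frac{94017134812931}{39685} \approx 2.3691 \cdot 10^{9}$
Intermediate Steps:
$c = - \frac{1}{49321} \approx -2.0275 \cdot 10^{-5}$
$\frac{\left(-14 + 43\right)^{2}}{39685} - \frac{48034}{c} = \frac{\left(-14 + 43\right)^{2}}{39685} - \frac{48034}{- \frac{1}{49321}} = 29^{2} \cdot \frac{1}{39685} - -2369084914 = 841 \cdot \frac{1}{39685} + 2369084914 = \frac{841}{39685} + 2369084914 = \frac{94017134812931}{39685}$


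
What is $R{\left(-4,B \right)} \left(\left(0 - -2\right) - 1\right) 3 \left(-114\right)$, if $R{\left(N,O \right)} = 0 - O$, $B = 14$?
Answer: $4788$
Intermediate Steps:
$R{\left(N,O \right)} = - O$
$R{\left(-4,B \right)} \left(\left(0 - -2\right) - 1\right) 3 \left(-114\right) = \left(-1\right) 14 \left(\left(0 - -2\right) - 1\right) 3 \left(-114\right) = - 14 \left(\left(0 + 2\right) - 1\right) 3 \left(-114\right) = - 14 \left(2 - 1\right) 3 \left(-114\right) = - 14 \cdot 1 \cdot 3 \left(-114\right) = \left(-14\right) 3 \left(-114\right) = \left(-42\right) \left(-114\right) = 4788$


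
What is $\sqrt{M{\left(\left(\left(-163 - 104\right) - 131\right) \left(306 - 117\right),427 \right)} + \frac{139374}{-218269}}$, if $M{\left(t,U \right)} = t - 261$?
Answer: $\frac{3 i \sqrt{399571435913441}}{218269} \approx 274.74 i$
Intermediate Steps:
$M{\left(t,U \right)} = -261 + t$
$\sqrt{M{\left(\left(\left(-163 - 104\right) - 131\right) \left(306 - 117\right),427 \right)} + \frac{139374}{-218269}} = \sqrt{\left(-261 + \left(\left(-163 - 104\right) - 131\right) \left(306 - 117\right)\right) + \frac{139374}{-218269}} = \sqrt{\left(-261 + \left(\left(-163 - 104\right) - 131\right) 189\right) + 139374 \left(- \frac{1}{218269}\right)} = \sqrt{\left(-261 + \left(-267 - 131\right) 189\right) - \frac{139374}{218269}} = \sqrt{\left(-261 - 75222\right) - \frac{139374}{218269}} = \sqrt{-75483 - \frac{139374}{218269}} = \sqrt{- \frac{16475738301}{218269}} = \frac{3 i \sqrt{399571435913441}}{218269}$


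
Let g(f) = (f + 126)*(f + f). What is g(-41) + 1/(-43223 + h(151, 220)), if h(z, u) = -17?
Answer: -301382801/43240 ≈ -6970.0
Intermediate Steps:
g(f) = 2*f*(126 + f) (g(f) = (126 + f)*(2*f) = 2*f*(126 + f))
g(-41) + 1/(-43223 + h(151, 220)) = 2*(-41)*(126 - 41) + 1/(-43223 - 17) = 2*(-41)*85 + 1/(-43240) = -6970 - 1/43240 = -301382801/43240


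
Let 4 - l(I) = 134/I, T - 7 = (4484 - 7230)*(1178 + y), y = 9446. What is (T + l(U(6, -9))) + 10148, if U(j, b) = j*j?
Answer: -524940277/18 ≈ -2.9163e+7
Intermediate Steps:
U(j, b) = j**2
T = -29173497 (T = 7 + (4484 - 7230)*(1178 + 9446) = 7 - 2746*10624 = 7 - 29173504 = -29173497)
l(I) = 4 - 134/I
(T + l(U(6, -9))) + 10148 = (-29173497 + (4 - 134/(6**2))) + 10148 = (-29173497 + (4 - 134/36)) + 10148 = (-29173497 + (4 - 134*1/36)) + 10148 = (-29173497 + (4 - 67/18)) + 10148 = (-29173497 + 5/18) + 10148 = -525122941/18 + 10148 = -524940277/18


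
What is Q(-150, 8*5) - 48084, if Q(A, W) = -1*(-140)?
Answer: -47944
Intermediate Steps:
Q(A, W) = 140
Q(-150, 8*5) - 48084 = 140 - 48084 = -47944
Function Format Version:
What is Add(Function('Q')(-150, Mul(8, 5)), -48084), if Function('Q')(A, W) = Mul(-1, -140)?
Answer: -47944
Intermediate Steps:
Function('Q')(A, W) = 140
Add(Function('Q')(-150, Mul(8, 5)), -48084) = Add(140, -48084) = -47944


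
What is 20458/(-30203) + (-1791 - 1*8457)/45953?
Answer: -1249626818/1387918459 ≈ -0.90036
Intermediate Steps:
20458/(-30203) + (-1791 - 1*8457)/45953 = 20458*(-1/30203) + (-1791 - 8457)*(1/45953) = -20458/30203 - 10248*1/45953 = -20458/30203 - 10248/45953 = -1249626818/1387918459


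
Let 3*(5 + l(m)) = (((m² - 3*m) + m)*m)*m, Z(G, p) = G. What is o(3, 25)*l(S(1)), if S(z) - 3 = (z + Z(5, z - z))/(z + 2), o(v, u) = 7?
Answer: 840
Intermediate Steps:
S(z) = 3 + (5 + z)/(2 + z) (S(z) = 3 + (z + 5)/(z + 2) = 3 + (5 + z)/(2 + z))
l(m) = -5 + m²*(m² - 2*m)/3 (l(m) = -5 + ((((m² - 3*m) + m)*m)*m)/3 = -5 + (((m² - 2*m)*m)*m)/3 = -5 + ((m*(m² - 2*m))*m)/3 = -5 + (m²*(m² - 2*m))/3 = -5 + m²*(m² - 2*m)/3)
o(3, 25)*l(S(1)) = 7*(-5 - 2*(11 + 4*1)³/(2 + 1)³/3 + ((11 + 4*1)/(2 + 1))⁴/3) = 7*(-5 - 2*(11 + 4)³/27/3 + ((11 + 4)/3)⁴/3) = 7*(-5 - 2*((⅓)*15)³/3 + ((⅓)*15)⁴/3) = 7*(-5 - ⅔*5³ + (⅓)*5⁴) = 7*(-5 - ⅔*125 + (⅓)*625) = 7*(-5 - 250/3 + 625/3) = 7*120 = 840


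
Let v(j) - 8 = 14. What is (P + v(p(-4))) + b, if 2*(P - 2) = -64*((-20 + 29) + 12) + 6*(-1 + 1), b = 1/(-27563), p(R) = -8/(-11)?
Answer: -17860825/27563 ≈ -648.00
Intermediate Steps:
p(R) = 8/11 (p(R) = -8*(-1/11) = 8/11)
b = -1/27563 ≈ -3.6281e-5
v(j) = 22 (v(j) = 8 + 14 = 22)
P = -670 (P = 2 + (-64*((-20 + 29) + 12) + 6*(-1 + 1))/2 = 2 + (-64*(9 + 12) + 6*0)/2 = 2 + (-64*21 + 0)/2 = 2 + (-1344 + 0)/2 = 2 + (½)*(-1344) = 2 - 672 = -670)
(P + v(p(-4))) + b = (-670 + 22) - 1/27563 = -648 - 1/27563 = -17860825/27563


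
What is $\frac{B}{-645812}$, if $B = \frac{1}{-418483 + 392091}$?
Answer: $\frac{1}{17044270304} \approx 5.8671 \cdot 10^{-11}$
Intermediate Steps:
$B = - \frac{1}{26392}$ ($B = \frac{1}{-26392} = - \frac{1}{26392} \approx -3.789 \cdot 10^{-5}$)
$\frac{B}{-645812} = - \frac{1}{26392 \left(-645812\right)} = \left(- \frac{1}{26392}\right) \left(- \frac{1}{645812}\right) = \frac{1}{17044270304}$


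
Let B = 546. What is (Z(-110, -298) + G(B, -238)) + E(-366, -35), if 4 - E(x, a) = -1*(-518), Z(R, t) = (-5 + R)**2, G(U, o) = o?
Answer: 12473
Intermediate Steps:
E(x, a) = -514 (E(x, a) = 4 - (-1)*(-518) = 4 - 1*518 = 4 - 518 = -514)
(Z(-110, -298) + G(B, -238)) + E(-366, -35) = ((-5 - 110)**2 - 238) - 514 = ((-115)**2 - 238) - 514 = (13225 - 238) - 514 = 12987 - 514 = 12473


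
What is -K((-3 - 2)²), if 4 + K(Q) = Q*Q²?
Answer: -15621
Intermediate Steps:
K(Q) = -4 + Q³ (K(Q) = -4 + Q*Q² = -4 + Q³)
-K((-3 - 2)²) = -(-4 + ((-3 - 2)²)³) = -(-4 + ((-5)²)³) = -(-4 + 25³) = -(-4 + 15625) = -1*15621 = -15621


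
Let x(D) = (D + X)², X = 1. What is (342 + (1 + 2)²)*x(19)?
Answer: 140400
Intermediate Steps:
x(D) = (1 + D)² (x(D) = (D + 1)² = (1 + D)²)
(342 + (1 + 2)²)*x(19) = (342 + (1 + 2)²)*(1 + 19)² = (342 + 3²)*20² = (342 + 9)*400 = 351*400 = 140400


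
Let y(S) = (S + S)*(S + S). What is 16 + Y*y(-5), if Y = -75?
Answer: -7484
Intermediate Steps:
y(S) = 4*S² (y(S) = (2*S)*(2*S) = 4*S²)
16 + Y*y(-5) = 16 - 300*(-5)² = 16 - 300*25 = 16 - 75*100 = 16 - 7500 = -7484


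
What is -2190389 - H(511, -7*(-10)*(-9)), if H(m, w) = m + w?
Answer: -2190270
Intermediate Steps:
-2190389 - H(511, -7*(-10)*(-9)) = -2190389 - (511 - 7*(-10)*(-9)) = -2190389 - (511 + 70*(-9)) = -2190389 - (511 - 630) = -2190389 - 1*(-119) = -2190389 + 119 = -2190270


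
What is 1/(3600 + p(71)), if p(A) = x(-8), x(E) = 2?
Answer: 1/3602 ≈ 0.00027762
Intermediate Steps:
p(A) = 2
1/(3600 + p(71)) = 1/(3600 + 2) = 1/3602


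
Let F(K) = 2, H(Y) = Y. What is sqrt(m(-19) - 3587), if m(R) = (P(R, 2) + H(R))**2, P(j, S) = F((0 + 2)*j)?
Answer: I*sqrt(3298) ≈ 57.428*I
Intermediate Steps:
P(j, S) = 2
m(R) = (2 + R)**2
sqrt(m(-19) - 3587) = sqrt((2 - 19)**2 - 3587) = sqrt((-17)**2 - 3587) = sqrt(289 - 3587) = sqrt(-3298) = I*sqrt(3298)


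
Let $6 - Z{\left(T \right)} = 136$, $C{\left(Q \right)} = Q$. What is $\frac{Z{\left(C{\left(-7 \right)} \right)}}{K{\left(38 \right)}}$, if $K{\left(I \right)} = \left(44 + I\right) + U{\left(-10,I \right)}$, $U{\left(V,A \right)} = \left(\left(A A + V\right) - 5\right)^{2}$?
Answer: $- \frac{130}{2042123} \approx -6.3659 \cdot 10^{-5}$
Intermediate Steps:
$U{\left(V,A \right)} = \left(-5 + V + A^{2}\right)^{2}$ ($U{\left(V,A \right)} = \left(\left(A^{2} + V\right) - 5\right)^{2} = \left(\left(V + A^{2}\right) - 5\right)^{2} = \left(-5 + V + A^{2}\right)^{2}$)
$Z{\left(T \right)} = -130$ ($Z{\left(T \right)} = 6 - 136 = -130$)
$K{\left(I \right)} = 44 + I + \left(-15 + I^{2}\right)^{2}$ ($K{\left(I \right)} = \left(44 + I\right) + \left(-5 - 10 + I^{2}\right)^{2} = \left(44 + I\right) + \left(-15 + I^{2}\right)^{2} = 44 + I + \left(-15 + I^{2}\right)^{2}$)
$\frac{Z{\left(C{\left(-7 \right)} \right)}}{K{\left(38 \right)}} = - \frac{130}{44 + 38 + \left(-15 + 38^{2}\right)^{2}} = - \frac{130}{44 + 38 + \left(-15 + 1444\right)^{2}} = - \frac{130}{44 + 38 + 1429^{2}} = - \frac{130}{44 + 38 + 2042041} = - \frac{130}{2042123}$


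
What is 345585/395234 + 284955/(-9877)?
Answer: -15601508775/557675174 ≈ -27.976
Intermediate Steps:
345585/395234 + 284955/(-9877) = 345585*(1/395234) + 284955*(-1/9877) = 345585/395234 - 284955/9877 = -15601508775/557675174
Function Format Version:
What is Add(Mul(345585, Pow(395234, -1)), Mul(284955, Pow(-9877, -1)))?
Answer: Rational(-15601508775, 557675174) ≈ -27.976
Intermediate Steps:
Add(Mul(345585, Pow(395234, -1)), Mul(284955, Pow(-9877, -1))) = Add(Mul(345585, Rational(1, 395234)), Mul(284955, Rational(-1, 9877))) = Add(Rational(345585, 395234), Rational(-284955, 9877)) = Rational(-15601508775, 557675174)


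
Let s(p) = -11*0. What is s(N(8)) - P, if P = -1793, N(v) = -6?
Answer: 1793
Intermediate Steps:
s(p) = 0
s(N(8)) - P = 0 - 1*(-1793) = 0 + 1793 = 1793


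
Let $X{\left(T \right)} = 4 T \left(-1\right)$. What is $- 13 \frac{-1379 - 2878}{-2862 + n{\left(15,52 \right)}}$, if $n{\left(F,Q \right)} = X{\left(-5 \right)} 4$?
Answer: $- \frac{4257}{214} \approx -19.893$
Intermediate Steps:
$X{\left(T \right)} = - 4 T$
$n{\left(F,Q \right)} = 80$ ($n{\left(F,Q \right)} = \left(-4\right) \left(-5\right) 4 = 20 \cdot 4 = 80$)
$- 13 \frac{-1379 - 2878}{-2862 + n{\left(15,52 \right)}} = - 13 \frac{-1379 - 2878}{-2862 + 80} = - 13 \left(- \frac{4257}{-2782}\right) = - 13 \left(\left(-4257\right) \left(- \frac{1}{2782}\right)\right) = \left(-13\right) \frac{4257}{2782} = - \frac{4257}{214}$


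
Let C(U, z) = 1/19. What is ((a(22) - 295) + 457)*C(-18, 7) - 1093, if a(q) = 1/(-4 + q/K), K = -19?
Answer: -2019309/1862 ≈ -1084.5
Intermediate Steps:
a(q) = 1/(-4 - q/19) (a(q) = 1/(-4 + q/(-19)) = 1/(-4 + q*(-1/19)) = 1/(-4 - q/19))
C(U, z) = 1/19
((a(22) - 295) + 457)*C(-18, 7) - 1093 = ((-19/(76 + 22) - 295) + 457)*(1/19) - 1093 = ((-19/98 - 295) + 457)*(1/19) - 1093 = (-28929/98 + 457)*(1/19) - 1093 = (15857/98)*(1/19) - 1093 = 15857/1862 - 1093 = -2019309/1862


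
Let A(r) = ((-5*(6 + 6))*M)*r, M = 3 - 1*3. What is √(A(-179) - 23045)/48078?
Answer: I*√23045/48078 ≈ 0.0031575*I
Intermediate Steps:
M = 0 (M = 3 - 3 = 0)
A(r) = 0 (A(r) = (-5*(6 + 6)*0)*r = (-5*12*0)*r = (-60*0)*r = 0*r = 0)
√(A(-179) - 23045)/48078 = √(0 - 23045)/48078 = √(-23045)*(1/48078) = (I*√23045)*(1/48078) = I*√23045/48078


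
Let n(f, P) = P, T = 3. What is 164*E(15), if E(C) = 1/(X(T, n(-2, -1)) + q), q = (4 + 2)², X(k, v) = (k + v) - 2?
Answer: 41/9 ≈ 4.5556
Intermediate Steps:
X(k, v) = -2 + k + v
q = 36 (q = 6² = 36)
E(C) = 1/36 (E(C) = 1/((-2 + 3 - 1) + 36) = 1/(0 + 36) = 1/36)
164*E(15) = 164*(1/36) = 41/9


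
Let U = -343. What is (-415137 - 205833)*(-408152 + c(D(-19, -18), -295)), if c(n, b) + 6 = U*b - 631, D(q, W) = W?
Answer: 191012855880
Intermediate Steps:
c(n, b) = -637 - 343*b (c(n, b) = -6 + (-343*b - 631) = -6 + (-631 - 343*b) = -637 - 343*b)
(-415137 - 205833)*(-408152 + c(D(-19, -18), -295)) = (-415137 - 205833)*(-408152 + (-637 - 343*(-295))) = -620970*(-408152 + (-637 + 101185)) = -620970*(-408152 + 100548) = -620970*(-307604) = 191012855880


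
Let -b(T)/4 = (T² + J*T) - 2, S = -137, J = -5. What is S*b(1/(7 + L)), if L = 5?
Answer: -47539/36 ≈ -1320.5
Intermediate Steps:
b(T) = 8 - 4*T² + 20*T (b(T) = -4*((T² - 5*T) - 2) = -4*(-2 + T² - 5*T) = 8 - 4*T² + 20*T)
S*b(1/(7 + L)) = -137*(8 - 4/(7 + 5)² + 20/(7 + 5)) = -137*(8 - 4*(1/12)² + 20/12) = -137*(8 - 4*(1/12)² + 20*(1/12)) = -137*(8 - 4*1/144 + 5/3) = -137*(8 - 1/36 + 5/3) = -137*347/36 = -47539/36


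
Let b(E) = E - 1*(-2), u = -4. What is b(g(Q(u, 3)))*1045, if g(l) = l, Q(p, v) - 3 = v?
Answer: 8360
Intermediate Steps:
Q(p, v) = 3 + v
b(E) = 2 + E (b(E) = E + 2 = 2 + E)
b(g(Q(u, 3)))*1045 = (2 + (3 + 3))*1045 = (2 + 6)*1045 = 8*1045 = 8360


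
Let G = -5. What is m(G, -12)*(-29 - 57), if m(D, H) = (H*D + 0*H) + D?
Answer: -4730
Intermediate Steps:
m(D, H) = D + D*H (m(D, H) = (D*H + 0) + D = D*H + D = D + D*H)
m(G, -12)*(-29 - 57) = (-5*(1 - 12))*(-29 - 57) = -5*(-11)*(-86) = 55*(-86) = -4730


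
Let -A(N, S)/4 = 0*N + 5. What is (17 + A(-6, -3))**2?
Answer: 9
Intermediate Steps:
A(N, S) = -20 (A(N, S) = -4*(0*N + 5) = -4*(0 + 5) = -4*5 = -20)
(17 + A(-6, -3))**2 = (17 - 20)**2 = (-3)**2 = 9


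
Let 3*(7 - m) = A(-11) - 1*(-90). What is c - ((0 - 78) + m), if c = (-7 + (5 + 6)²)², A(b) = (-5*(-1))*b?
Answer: 39236/3 ≈ 13079.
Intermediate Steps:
A(b) = 5*b
c = 12996 (c = (-7 + 11²)² = (-7 + 121)² = 114² = 12996)
m = -14/3 (m = 7 - (5*(-11) - 1*(-90))/3 = 7 - (-55 + 90)/3 = 7 - ⅓*35 = 7 - 35/3 = -14/3 ≈ -4.6667)
c - ((0 - 78) + m) = 12996 - ((0 - 78) - 14/3) = 12996 - (-78 - 14/3) = 12996 - 1*(-248/3) = 12996 + 248/3 = 39236/3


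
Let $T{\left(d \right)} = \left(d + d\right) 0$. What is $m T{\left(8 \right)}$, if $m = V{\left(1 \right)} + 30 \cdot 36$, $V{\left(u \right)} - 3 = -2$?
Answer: $0$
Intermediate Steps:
$V{\left(u \right)} = 1$ ($V{\left(u \right)} = 3 - 2 = 1$)
$m = 1081$ ($m = 1 + 30 \cdot 36 = 1 + 1080 = 1081$)
$T{\left(d \right)} = 0$ ($T{\left(d \right)} = 2 d 0 = 0$)
$m T{\left(8 \right)} = 1081 \cdot 0 = 0$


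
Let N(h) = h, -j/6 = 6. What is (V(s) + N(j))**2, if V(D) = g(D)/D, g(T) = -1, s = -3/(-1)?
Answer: 11881/9 ≈ 1320.1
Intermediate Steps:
j = -36 (j = -6*6 = -36)
s = 3 (s = -3*(-1) = 3)
V(D) = -1/D
(V(s) + N(j))**2 = (-1/3 - 36)**2 = (-109/3)**2 = 11881/9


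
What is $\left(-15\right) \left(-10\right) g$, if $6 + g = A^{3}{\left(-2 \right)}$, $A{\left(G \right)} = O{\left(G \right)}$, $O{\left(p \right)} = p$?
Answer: $-2100$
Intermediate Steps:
$A{\left(G \right)} = G$
$g = -14$ ($g = -6 + \left(-2\right)^{3} = -6 - 8 = -14$)
$\left(-15\right) \left(-10\right) g = \left(-15\right) \left(-10\right) \left(-14\right) = 150 \left(-14\right) = -2100$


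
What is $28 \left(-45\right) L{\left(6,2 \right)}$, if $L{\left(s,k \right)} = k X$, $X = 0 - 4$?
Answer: $10080$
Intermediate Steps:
$X = -4$ ($X = 0 - 4 = -4$)
$L{\left(s,k \right)} = - 4 k$ ($L{\left(s,k \right)} = k \left(-4\right) = - 4 k$)
$28 \left(-45\right) L{\left(6,2 \right)} = 28 \left(-45\right) \left(\left(-4\right) 2\right) = \left(-1260\right) \left(-8\right) = 10080$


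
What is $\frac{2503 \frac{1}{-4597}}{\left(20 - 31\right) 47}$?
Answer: $\frac{2503}{2376649} \approx 0.0010532$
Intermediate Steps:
$\frac{2503 \frac{1}{-4597}}{\left(20 - 31\right) 47} = \frac{2503 \left(- \frac{1}{4597}\right)}{\left(-11\right) 47} = - \frac{2503}{4597 \left(-517\right)} = \left(- \frac{2503}{4597}\right) \left(- \frac{1}{517}\right) = \frac{2503}{2376649}$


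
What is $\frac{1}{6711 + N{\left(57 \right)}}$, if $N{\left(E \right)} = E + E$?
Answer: $\frac{1}{6825} \approx 0.00014652$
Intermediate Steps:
$N{\left(E \right)} = 2 E$
$\frac{1}{6711 + N{\left(57 \right)}} = \frac{1}{6711 + 2 \cdot 57} = \frac{1}{6711 + 114} = \frac{1}{6825}$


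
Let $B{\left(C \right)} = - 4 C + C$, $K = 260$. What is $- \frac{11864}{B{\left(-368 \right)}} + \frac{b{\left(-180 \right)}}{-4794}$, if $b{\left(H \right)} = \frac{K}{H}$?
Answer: $- \frac{5331977}{496179} \approx -10.746$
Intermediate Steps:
$B{\left(C \right)} = - 3 C$
$b{\left(H \right)} = \frac{260}{H}$
$- \frac{11864}{B{\left(-368 \right)}} + \frac{b{\left(-180 \right)}}{-4794} = - \frac{11864}{\left(-3\right) \left(-368\right)} + \frac{260 \frac{1}{-180}}{-4794} = - \frac{11864}{1104} + 260 \left(- \frac{1}{180}\right) \left(- \frac{1}{4794}\right) = \left(-11864\right) \frac{1}{1104} - - \frac{13}{43146} = - \frac{1483}{138} + \frac{13}{43146} = - \frac{5331977}{496179}$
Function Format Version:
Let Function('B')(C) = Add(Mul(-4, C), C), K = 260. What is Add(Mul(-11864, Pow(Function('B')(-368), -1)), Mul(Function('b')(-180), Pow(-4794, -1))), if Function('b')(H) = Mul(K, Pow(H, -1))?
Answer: Rational(-5331977, 496179) ≈ -10.746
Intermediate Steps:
Function('B')(C) = Mul(-3, C)
Function('b')(H) = Mul(260, Pow(H, -1))
Add(Mul(-11864, Pow(Function('B')(-368), -1)), Mul(Function('b')(-180), Pow(-4794, -1))) = Add(Mul(-11864, Pow(Mul(-3, -368), -1)), Mul(Mul(260, Pow(-180, -1)), Pow(-4794, -1))) = Add(Mul(-11864, Pow(1104, -1)), Mul(Mul(260, Rational(-1, 180)), Rational(-1, 4794))) = Add(Mul(-11864, Rational(1, 1104)), Mul(Rational(-13, 9), Rational(-1, 4794))) = Add(Rational(-1483, 138), Rational(13, 43146)) = Rational(-5331977, 496179)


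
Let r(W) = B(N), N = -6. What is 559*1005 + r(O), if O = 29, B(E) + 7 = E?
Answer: 561782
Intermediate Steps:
B(E) = -7 + E
r(W) = -13 (r(W) = -7 - 6 = -13)
559*1005 + r(O) = 559*1005 - 13 = 561795 - 13 = 561782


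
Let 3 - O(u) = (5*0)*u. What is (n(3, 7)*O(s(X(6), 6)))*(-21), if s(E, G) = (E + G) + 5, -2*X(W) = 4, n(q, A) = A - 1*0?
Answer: -441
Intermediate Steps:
n(q, A) = A (n(q, A) = A + 0 = A)
X(W) = -2 (X(W) = -½*4 = -2)
s(E, G) = 5 + E + G
O(u) = 3 (O(u) = 3 - 5*0*u = 3 - 0*u = 3 - 1*0 = 3 + 0 = 3)
(n(3, 7)*O(s(X(6), 6)))*(-21) = (7*3)*(-21) = 21*(-21) = -441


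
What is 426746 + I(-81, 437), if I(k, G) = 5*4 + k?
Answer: 426685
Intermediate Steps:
I(k, G) = 20 + k
426746 + I(-81, 437) = 426746 + (20 - 81) = 426746 - 61 = 426685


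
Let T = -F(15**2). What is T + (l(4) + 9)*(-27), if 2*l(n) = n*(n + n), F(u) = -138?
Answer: -537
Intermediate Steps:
l(n) = n**2 (l(n) = (n*(n + n))/2 = (n*(2*n))/2 = (2*n**2)/2 = n**2)
T = 138 (T = -1*(-138) = 138)
T + (l(4) + 9)*(-27) = 138 + (4**2 + 9)*(-27) = 138 + (16 + 9)*(-27) = 138 + 25*(-27) = 138 - 675 = -537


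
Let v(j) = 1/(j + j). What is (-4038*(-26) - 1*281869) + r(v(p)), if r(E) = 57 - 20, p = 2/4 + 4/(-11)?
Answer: -176844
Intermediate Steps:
p = 3/22 (p = 2*(¼) + 4*(-1/11) = ½ - 4/11 = 3/22 ≈ 0.13636)
v(j) = 1/(2*j)
r(E) = 37
(-4038*(-26) - 1*281869) + r(v(p)) = (-4038*(-26) - 1*281869) + 37 = (104988 - 281869) + 37 = -176881 + 37 = -176844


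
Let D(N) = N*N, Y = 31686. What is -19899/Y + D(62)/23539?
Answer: -115533859/248618918 ≈ -0.46470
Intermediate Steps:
D(N) = N²
-19899/Y + D(62)/23539 = -19899/31686 + 62²/23539 = -19899*1/31686 + 3844*(1/23539) = -6633/10562 + 3844/23539 = -115533859/248618918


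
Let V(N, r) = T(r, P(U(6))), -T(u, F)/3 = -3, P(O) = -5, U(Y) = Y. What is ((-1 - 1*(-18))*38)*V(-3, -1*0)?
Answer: 5814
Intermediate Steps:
T(u, F) = 9 (T(u, F) = -3*(-3) = 9)
V(N, r) = 9
((-1 - 1*(-18))*38)*V(-3, -1*0) = ((-1 - 1*(-18))*38)*9 = ((-1 + 18)*38)*9 = (17*38)*9 = 646*9 = 5814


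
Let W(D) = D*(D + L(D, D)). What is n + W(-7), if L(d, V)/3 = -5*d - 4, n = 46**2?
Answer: 1514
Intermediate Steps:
n = 2116
L(d, V) = -12 - 15*d (L(d, V) = 3*(-5*d - 4) = 3*(-4 - 5*d) = -12 - 15*d)
W(D) = D*(-12 - 14*D) (W(D) = D*(D + (-12 - 15*D)) = D*(-12 - 14*D))
n + W(-7) = 2116 - 2*(-7)*(6 + 7*(-7)) = 2116 - 2*(-7)*(6 - 49) = 2116 - 2*(-7)*(-43) = 2116 - 602 = 1514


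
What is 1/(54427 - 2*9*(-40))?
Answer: 1/55147 ≈ 1.8133e-5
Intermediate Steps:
1/(54427 - 2*9*(-40)) = 1/(54427 - 18*(-40)) = 1/(54427 + 720) = 1/55147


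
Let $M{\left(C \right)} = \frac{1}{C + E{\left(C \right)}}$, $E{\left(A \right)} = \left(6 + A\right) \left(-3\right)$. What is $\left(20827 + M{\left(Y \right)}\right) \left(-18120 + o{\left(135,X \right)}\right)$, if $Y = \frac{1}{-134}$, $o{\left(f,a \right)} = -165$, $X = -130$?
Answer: $- \frac{91777783476}{241} \approx -3.8082 \cdot 10^{8}$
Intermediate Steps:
$Y = - \frac{1}{134} \approx -0.0074627$
$E{\left(A \right)} = -18 - 3 A$
$M{\left(C \right)} = \frac{1}{-18 - 2 C}$ ($M{\left(C \right)} = \frac{1}{C - \left(18 + 3 C\right)} = \frac{1}{-18 - 2 C}$)
$\left(20827 + M{\left(Y \right)}\right) \left(-18120 + o{\left(135,X \right)}\right) = \left(20827 - \frac{1}{18 + 2 \left(- \frac{1}{134}\right)}\right) \left(-18120 - 165\right) = \left(20827 - \frac{1}{18 - \frac{1}{67}}\right) \left(-18285\right) = \left(20827 - \frac{1}{\frac{1205}{67}}\right) \left(-18285\right) = \left(20827 - \frac{67}{1205}\right) \left(-18285\right) = \frac{25096468}{1205} \left(-18285\right) = - \frac{91777783476}{241}$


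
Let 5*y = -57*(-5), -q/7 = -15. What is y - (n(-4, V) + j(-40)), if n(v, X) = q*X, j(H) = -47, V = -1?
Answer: 209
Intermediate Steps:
q = 105 (q = -7*(-15) = 105)
y = 57 (y = (-57*(-5))/5 = (⅕)*285 = 57)
n(v, X) = 105*X
y - (n(-4, V) + j(-40)) = 57 - (105*(-1) - 47) = 57 - (-105 - 47) = 57 - 1*(-152) = 57 + 152 = 209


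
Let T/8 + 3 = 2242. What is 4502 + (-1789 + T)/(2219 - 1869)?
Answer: 1591823/350 ≈ 4548.1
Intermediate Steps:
T = 17912 (T = -24 + 8*2242 = -24 + 17936 = 17912)
4502 + (-1789 + T)/(2219 - 1869) = 4502 + (-1789 + 17912)/(2219 - 1869) = 4502 + 16123/350 = 1591823/350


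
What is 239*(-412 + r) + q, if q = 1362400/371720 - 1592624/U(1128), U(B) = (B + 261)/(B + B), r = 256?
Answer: -11290196202040/4302659 ≈ -2.6240e+6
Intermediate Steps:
U(B) = (261 + B)/(2*B) (U(B) = (261 + B)/((2*B)) = (261 + B)*(1/(2*B)) = (261 + B)/(2*B))
q = -11129775863884/4302659 (q = 1362400/371720 - 1592624*2256/(261 + 1128) = 1362400*(1/371720) - 1592624/((½)*(1/1128)*1389) = 34060/9293 - 1592624/463/752 = 34060/9293 - 1592624*752/463 = 34060/9293 - 1197653248/463 = -11129775863884/4302659 ≈ -2.5867e+6)
239*(-412 + r) + q = 239*(-412 + 256) - 11129775863884/4302659 = 239*(-156) - 11129775863884/4302659 = -37284 - 11129775863884/4302659 = -11290196202040/4302659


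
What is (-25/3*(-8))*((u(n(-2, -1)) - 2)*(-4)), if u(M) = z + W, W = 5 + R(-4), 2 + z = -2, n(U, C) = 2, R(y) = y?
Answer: 4000/3 ≈ 1333.3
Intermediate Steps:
z = -4 (z = -2 - 2 = -4)
W = 1 (W = 5 - 4 = 1)
u(M) = -3 (u(M) = -4 + 1 = -3)
(-25/3*(-8))*((u(n(-2, -1)) - 2)*(-4)) = (-25/3*(-8))*((-3 - 2)*(-4)) = (-25*⅓*(-8))*(-5*(-4)) = -25/3*(-8)*20 = (200/3)*20 = 4000/3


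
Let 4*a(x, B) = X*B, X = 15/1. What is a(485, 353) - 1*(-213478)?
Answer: 859207/4 ≈ 2.1480e+5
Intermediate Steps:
X = 15 (X = 15*1 = 15)
a(x, B) = 15*B/4 (a(x, B) = (15*B)/4 = 15*B/4)
a(485, 353) - 1*(-213478) = (15/4)*353 - 1*(-213478) = 5295/4 + 213478 = 859207/4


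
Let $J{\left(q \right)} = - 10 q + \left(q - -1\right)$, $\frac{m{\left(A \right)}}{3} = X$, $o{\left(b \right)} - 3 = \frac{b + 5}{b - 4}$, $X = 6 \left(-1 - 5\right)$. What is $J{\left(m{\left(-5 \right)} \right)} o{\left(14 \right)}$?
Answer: $\frac{47677}{10} \approx 4767.7$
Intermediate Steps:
$X = -36$ ($X = 6 \left(-6\right) = -36$)
$o{\left(b \right)} = 3 + \frac{5 + b}{-4 + b}$ ($o{\left(b \right)} = 3 + \frac{b + 5}{b - 4} = 3 + \frac{5 + b}{-4 + b}$)
$m{\left(A \right)} = -108$ ($m{\left(A \right)} = 3 \left(-36\right) = -108$)
$J{\left(q \right)} = 1 - 9 q$ ($J{\left(q \right)} = - 10 q + \left(q + 1\right) = - 10 q + \left(1 + q\right) = 1 - 9 q$)
$J{\left(m{\left(-5 \right)} \right)} o{\left(14 \right)} = \left(1 - -972\right) \frac{-7 + 4 \cdot 14}{-4 + 14} = \left(1 + 972\right) \frac{-7 + 56}{10} = 973 \cdot \frac{1}{10} \cdot 49 = 973 \cdot \frac{49}{10} = \frac{47677}{10}$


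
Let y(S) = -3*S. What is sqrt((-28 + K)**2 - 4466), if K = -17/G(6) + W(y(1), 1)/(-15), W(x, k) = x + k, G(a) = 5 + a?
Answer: I*sqrt(98035241)/165 ≈ 60.008*I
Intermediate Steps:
W(x, k) = k + x
K = -233/165 (K = -17/(5 + 6) + (1 - 3*1)/(-15) = -17/11 + (1 - 3)*(-1/15) = -17*1/11 - 2*(-1/15) = -17/11 + 2/15 = -233/165 ≈ -1.4121)
sqrt((-28 + K)**2 - 4466) = sqrt((-28 - 233/165)**2 - 4466) = sqrt((-4853/165)**2 - 4466) = sqrt(23551609/27225 - 4466) = sqrt(-98035241/27225) = I*sqrt(98035241)/165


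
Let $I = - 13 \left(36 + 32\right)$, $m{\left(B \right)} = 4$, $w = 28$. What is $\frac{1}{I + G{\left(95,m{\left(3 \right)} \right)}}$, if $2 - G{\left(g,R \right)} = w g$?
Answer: $- \frac{1}{3542} \approx -0.00028233$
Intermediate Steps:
$G{\left(g,R \right)} = 2 - 28 g$
$I = -884$ ($I = \left(-13\right) 68 = -884$)
$\frac{1}{I + G{\left(95,m{\left(3 \right)} \right)}} = \frac{1}{-884 + \left(2 - 2660\right)} = \frac{1}{-884 - 2658} = \frac{1}{-3542} = - \frac{1}{3542}$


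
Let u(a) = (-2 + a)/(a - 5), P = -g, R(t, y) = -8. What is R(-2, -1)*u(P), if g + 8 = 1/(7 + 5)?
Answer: -568/35 ≈ -16.229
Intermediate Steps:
g = -95/12 (g = -8 + 1/(7 + 5) = -8 + 1/12 = -95/12 ≈ -7.9167)
P = 95/12 (P = -1*(-95/12) = 95/12 ≈ 7.9167)
u(a) = (-2 + a)/(-5 + a)
R(-2, -1)*u(P) = -8*(-2 + 95/12)/(-5 + 95/12) = -8*71/(35/12*12) = -96*71/(35*12) = -8*71/35 = -568/35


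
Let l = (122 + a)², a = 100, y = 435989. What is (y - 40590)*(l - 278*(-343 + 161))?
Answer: 39492452120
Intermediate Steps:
l = 49284 (l = (122 + 100)² = 222² = 49284)
(y - 40590)*(l - 278*(-343 + 161)) = (435989 - 40590)*(49284 - 278*(-343 + 161)) = 395399*(49284 - 278*(-182)) = 395399*(49284 + 50596) = 395399*99880 = 39492452120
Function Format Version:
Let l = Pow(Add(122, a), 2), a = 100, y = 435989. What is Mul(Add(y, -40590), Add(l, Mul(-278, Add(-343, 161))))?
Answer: 39492452120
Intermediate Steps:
l = 49284 (l = Pow(Add(122, 100), 2) = Pow(222, 2) = 49284)
Mul(Add(y, -40590), Add(l, Mul(-278, Add(-343, 161)))) = Mul(Add(435989, -40590), Add(49284, Mul(-278, Add(-343, 161)))) = Mul(395399, Add(49284, Mul(-278, -182))) = Mul(395399, Add(49284, 50596)) = Mul(395399, 99880) = 39492452120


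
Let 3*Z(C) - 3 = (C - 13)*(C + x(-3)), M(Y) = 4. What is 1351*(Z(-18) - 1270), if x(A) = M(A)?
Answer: -4556923/3 ≈ -1.5190e+6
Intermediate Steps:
x(A) = 4
Z(C) = 1 + (-13 + C)*(4 + C)/3 (Z(C) = 1 + ((C - 13)*(C + 4))/3 = 1 + ((-13 + C)*(4 + C))/3 = 1 + (-13 + C)*(4 + C)/3)
1351*(Z(-18) - 1270) = 1351*((-49/3 - 3*(-18) + (1/3)*(-18)**2) - 1270) = 1351*((-49/3 + 54 + (1/3)*324) - 1270) = 1351*((-49/3 + 54 + 108) - 1270) = 1351*(437/3 - 1270) = 1351*(-3373/3) = -4556923/3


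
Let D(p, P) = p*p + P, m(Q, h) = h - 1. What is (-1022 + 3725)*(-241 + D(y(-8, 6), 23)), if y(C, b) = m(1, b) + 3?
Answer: -416262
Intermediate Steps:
m(Q, h) = -1 + h
y(C, b) = 2 + b (y(C, b) = (-1 + b) + 3 = 2 + b)
D(p, P) = P + p² (D(p, P) = p² + P = P + p²)
(-1022 + 3725)*(-241 + D(y(-8, 6), 23)) = (-1022 + 3725)*(-241 + (23 + (2 + 6)²)) = 2703*(-241 + (23 + 8²)) = 2703*(-241 + (23 + 64)) = 2703*(-241 + 87) = 2703*(-154) = -416262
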